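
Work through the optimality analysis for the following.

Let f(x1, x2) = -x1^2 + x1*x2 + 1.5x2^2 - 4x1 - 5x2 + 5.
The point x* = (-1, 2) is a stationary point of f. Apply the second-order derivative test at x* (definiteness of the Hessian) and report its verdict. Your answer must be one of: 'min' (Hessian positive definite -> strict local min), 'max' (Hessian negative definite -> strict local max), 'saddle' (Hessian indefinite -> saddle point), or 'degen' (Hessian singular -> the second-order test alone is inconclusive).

Compute the Hessian H = grad^2 f:
  H = [[-2, 1], [1, 3]]
Verify stationarity: grad f(x*) = H x* + g = (0, 0).
Eigenvalues of H: -2.1926, 3.1926.
Eigenvalues have mixed signs, so H is indefinite -> x* is a saddle point.

saddle


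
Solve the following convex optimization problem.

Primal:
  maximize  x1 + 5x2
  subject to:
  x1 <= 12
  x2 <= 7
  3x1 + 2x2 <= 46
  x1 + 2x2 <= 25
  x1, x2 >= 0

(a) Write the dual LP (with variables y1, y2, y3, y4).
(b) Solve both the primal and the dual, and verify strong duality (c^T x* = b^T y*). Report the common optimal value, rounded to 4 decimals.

The standard primal-dual pair for 'max c^T x s.t. A x <= b, x >= 0' is:
  Dual:  min b^T y  s.t.  A^T y >= c,  y >= 0.

So the dual LP is:
  minimize  12y1 + 7y2 + 46y3 + 25y4
  subject to:
    y1 + 3y3 + y4 >= 1
    y2 + 2y3 + 2y4 >= 5
    y1, y2, y3, y4 >= 0

Solving the primal: x* = (10.6667, 7).
  primal value c^T x* = 45.6667.
Solving the dual: y* = (0, 4.3333, 0.3333, 0).
  dual value b^T y* = 45.6667.
Strong duality: c^T x* = b^T y*. Confirmed.

45.6667


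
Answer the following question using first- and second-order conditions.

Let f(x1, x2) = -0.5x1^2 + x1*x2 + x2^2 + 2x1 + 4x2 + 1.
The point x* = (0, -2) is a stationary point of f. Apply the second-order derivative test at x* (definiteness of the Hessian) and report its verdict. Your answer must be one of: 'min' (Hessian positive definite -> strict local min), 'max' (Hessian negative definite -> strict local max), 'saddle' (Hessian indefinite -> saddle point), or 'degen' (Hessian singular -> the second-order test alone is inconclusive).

Compute the Hessian H = grad^2 f:
  H = [[-1, 1], [1, 2]]
Verify stationarity: grad f(x*) = H x* + g = (0, 0).
Eigenvalues of H: -1.3028, 2.3028.
Eigenvalues have mixed signs, so H is indefinite -> x* is a saddle point.

saddle


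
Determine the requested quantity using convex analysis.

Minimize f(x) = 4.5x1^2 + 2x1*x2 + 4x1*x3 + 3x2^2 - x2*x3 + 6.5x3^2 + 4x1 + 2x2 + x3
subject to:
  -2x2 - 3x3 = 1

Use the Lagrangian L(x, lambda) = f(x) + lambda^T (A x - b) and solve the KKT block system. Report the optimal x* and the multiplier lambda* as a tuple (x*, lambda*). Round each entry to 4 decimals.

Form the Lagrangian:
  L(x, lambda) = (1/2) x^T Q x + c^T x + lambda^T (A x - b)
Stationarity (grad_x L = 0): Q x + c + A^T lambda = 0.
Primal feasibility: A x = b.

This gives the KKT block system:
  [ Q   A^T ] [ x     ]   [-c ]
  [ A    0  ] [ lambda ] = [ b ]

Solving the linear system:
  x*      = (-0.3233, -0.3639, -0.0907)
  lambda* = (-0.3696)
  f(x*)   = -0.871

x* = (-0.3233, -0.3639, -0.0907), lambda* = (-0.3696)


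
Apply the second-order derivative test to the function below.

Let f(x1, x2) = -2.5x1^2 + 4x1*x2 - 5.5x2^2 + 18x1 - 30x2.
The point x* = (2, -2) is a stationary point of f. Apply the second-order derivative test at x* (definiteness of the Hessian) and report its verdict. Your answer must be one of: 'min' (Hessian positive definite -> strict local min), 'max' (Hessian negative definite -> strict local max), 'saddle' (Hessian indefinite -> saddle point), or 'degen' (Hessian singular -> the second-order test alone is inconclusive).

Compute the Hessian H = grad^2 f:
  H = [[-5, 4], [4, -11]]
Verify stationarity: grad f(x*) = H x* + g = (0, 0).
Eigenvalues of H: -13, -3.
Both eigenvalues < 0, so H is negative definite -> x* is a strict local max.

max


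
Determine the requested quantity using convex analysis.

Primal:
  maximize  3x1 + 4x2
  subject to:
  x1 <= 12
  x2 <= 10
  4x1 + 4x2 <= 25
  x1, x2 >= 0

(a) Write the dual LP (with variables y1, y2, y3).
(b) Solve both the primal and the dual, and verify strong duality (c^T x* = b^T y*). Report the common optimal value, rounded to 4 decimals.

The standard primal-dual pair for 'max c^T x s.t. A x <= b, x >= 0' is:
  Dual:  min b^T y  s.t.  A^T y >= c,  y >= 0.

So the dual LP is:
  minimize  12y1 + 10y2 + 25y3
  subject to:
    y1 + 4y3 >= 3
    y2 + 4y3 >= 4
    y1, y2, y3 >= 0

Solving the primal: x* = (0, 6.25).
  primal value c^T x* = 25.
Solving the dual: y* = (0, 0, 1).
  dual value b^T y* = 25.
Strong duality: c^T x* = b^T y*. Confirmed.

25


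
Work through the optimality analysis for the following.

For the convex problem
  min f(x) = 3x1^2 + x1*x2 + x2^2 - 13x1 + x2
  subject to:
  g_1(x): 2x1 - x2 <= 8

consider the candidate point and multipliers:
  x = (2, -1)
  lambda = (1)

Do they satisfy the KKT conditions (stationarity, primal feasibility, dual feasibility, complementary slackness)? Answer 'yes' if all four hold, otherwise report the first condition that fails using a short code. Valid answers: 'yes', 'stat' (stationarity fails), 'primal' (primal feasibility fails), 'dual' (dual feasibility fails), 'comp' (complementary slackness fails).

Gradient of f: grad f(x) = Q x + c = (-2, 1)
Constraint values g_i(x) = a_i^T x - b_i:
  g_1((2, -1)) = -3
Stationarity residual: grad f(x) + sum_i lambda_i a_i = (0, 0)
  -> stationarity OK
Primal feasibility (all g_i <= 0): OK
Dual feasibility (all lambda_i >= 0): OK
Complementary slackness (lambda_i * g_i(x) = 0 for all i): FAILS

Verdict: the first failing condition is complementary_slackness -> comp.

comp


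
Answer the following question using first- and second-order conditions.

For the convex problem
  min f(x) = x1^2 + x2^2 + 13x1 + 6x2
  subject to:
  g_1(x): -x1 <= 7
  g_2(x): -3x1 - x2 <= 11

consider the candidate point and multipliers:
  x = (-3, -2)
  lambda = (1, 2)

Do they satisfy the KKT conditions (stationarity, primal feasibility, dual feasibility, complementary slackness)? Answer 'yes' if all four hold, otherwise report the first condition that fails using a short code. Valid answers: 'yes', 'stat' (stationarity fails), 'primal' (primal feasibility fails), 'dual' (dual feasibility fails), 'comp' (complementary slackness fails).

Gradient of f: grad f(x) = Q x + c = (7, 2)
Constraint values g_i(x) = a_i^T x - b_i:
  g_1((-3, -2)) = -4
  g_2((-3, -2)) = 0
Stationarity residual: grad f(x) + sum_i lambda_i a_i = (0, 0)
  -> stationarity OK
Primal feasibility (all g_i <= 0): OK
Dual feasibility (all lambda_i >= 0): OK
Complementary slackness (lambda_i * g_i(x) = 0 for all i): FAILS

Verdict: the first failing condition is complementary_slackness -> comp.

comp


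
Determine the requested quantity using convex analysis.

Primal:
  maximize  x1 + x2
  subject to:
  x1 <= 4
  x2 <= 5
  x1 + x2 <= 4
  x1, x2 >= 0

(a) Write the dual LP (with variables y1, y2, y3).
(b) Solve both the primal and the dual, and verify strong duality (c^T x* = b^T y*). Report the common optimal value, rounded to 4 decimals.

The standard primal-dual pair for 'max c^T x s.t. A x <= b, x >= 0' is:
  Dual:  min b^T y  s.t.  A^T y >= c,  y >= 0.

So the dual LP is:
  minimize  4y1 + 5y2 + 4y3
  subject to:
    y1 + y3 >= 1
    y2 + y3 >= 1
    y1, y2, y3 >= 0

Solving the primal: x* = (0, 4).
  primal value c^T x* = 4.
Solving the dual: y* = (0, 0, 1).
  dual value b^T y* = 4.
Strong duality: c^T x* = b^T y*. Confirmed.

4


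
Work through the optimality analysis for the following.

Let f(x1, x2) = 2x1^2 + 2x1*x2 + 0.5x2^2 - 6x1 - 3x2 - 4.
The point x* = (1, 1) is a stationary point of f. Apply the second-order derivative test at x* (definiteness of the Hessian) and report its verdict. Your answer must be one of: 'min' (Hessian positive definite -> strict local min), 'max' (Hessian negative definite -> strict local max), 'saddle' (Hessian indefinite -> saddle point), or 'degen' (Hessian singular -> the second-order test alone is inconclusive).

Compute the Hessian H = grad^2 f:
  H = [[4, 2], [2, 1]]
Verify stationarity: grad f(x*) = H x* + g = (0, 0).
Eigenvalues of H: 0, 5.
H has a zero eigenvalue (singular; positive semidefinite but not definite), so H is neither positive definite, negative definite, nor indefinite. The second-order test alone is inconclusive -> degen.
(Indeed, f is constant along the null direction of H through x*, so x* is not a strict local extremum.)

degen


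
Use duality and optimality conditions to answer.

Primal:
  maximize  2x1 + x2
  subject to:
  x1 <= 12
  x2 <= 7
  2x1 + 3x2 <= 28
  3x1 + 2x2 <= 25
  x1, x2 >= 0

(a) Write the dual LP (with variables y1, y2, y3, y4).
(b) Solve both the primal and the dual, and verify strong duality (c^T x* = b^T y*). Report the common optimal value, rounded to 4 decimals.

The standard primal-dual pair for 'max c^T x s.t. A x <= b, x >= 0' is:
  Dual:  min b^T y  s.t.  A^T y >= c,  y >= 0.

So the dual LP is:
  minimize  12y1 + 7y2 + 28y3 + 25y4
  subject to:
    y1 + 2y3 + 3y4 >= 2
    y2 + 3y3 + 2y4 >= 1
    y1, y2, y3, y4 >= 0

Solving the primal: x* = (8.3333, 0).
  primal value c^T x* = 16.6667.
Solving the dual: y* = (0, 0, 0, 0.6667).
  dual value b^T y* = 16.6667.
Strong duality: c^T x* = b^T y*. Confirmed.

16.6667


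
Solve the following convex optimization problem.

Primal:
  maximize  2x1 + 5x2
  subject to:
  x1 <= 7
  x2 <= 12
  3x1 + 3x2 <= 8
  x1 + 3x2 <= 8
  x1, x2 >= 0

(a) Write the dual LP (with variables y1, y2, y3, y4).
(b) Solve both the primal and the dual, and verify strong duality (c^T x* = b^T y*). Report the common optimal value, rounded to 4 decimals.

The standard primal-dual pair for 'max c^T x s.t. A x <= b, x >= 0' is:
  Dual:  min b^T y  s.t.  A^T y >= c,  y >= 0.

So the dual LP is:
  minimize  7y1 + 12y2 + 8y3 + 8y4
  subject to:
    y1 + 3y3 + y4 >= 2
    y2 + 3y3 + 3y4 >= 5
    y1, y2, y3, y4 >= 0

Solving the primal: x* = (0, 2.6667).
  primal value c^T x* = 13.3333.
Solving the dual: y* = (0, 0, 0.1667, 1.5).
  dual value b^T y* = 13.3333.
Strong duality: c^T x* = b^T y*. Confirmed.

13.3333


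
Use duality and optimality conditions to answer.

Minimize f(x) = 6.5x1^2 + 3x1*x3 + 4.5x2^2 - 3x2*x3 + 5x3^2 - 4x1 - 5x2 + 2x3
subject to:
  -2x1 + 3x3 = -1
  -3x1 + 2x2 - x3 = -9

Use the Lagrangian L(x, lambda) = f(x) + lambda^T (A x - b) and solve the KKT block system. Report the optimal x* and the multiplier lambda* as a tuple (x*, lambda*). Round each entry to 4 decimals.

Form the Lagrangian:
  L(x, lambda) = (1/2) x^T Q x + c^T x + lambda^T (A x - b)
Stationarity (grad_x L = 0): Q x + c + A^T lambda = 0.
Primal feasibility: A x = b.

This gives the KKT block system:
  [ Q   A^T ] [ x     ]   [-c ]
  [ A    0  ] [ lambda ] = [ b ]

Solving the linear system:
  x*      = (1.8234, -1.3237, 0.8823)
  lambda* = (-3.4947, 9.7802)
  f(x*)   = 42.8084

x* = (1.8234, -1.3237, 0.8823), lambda* = (-3.4947, 9.7802)


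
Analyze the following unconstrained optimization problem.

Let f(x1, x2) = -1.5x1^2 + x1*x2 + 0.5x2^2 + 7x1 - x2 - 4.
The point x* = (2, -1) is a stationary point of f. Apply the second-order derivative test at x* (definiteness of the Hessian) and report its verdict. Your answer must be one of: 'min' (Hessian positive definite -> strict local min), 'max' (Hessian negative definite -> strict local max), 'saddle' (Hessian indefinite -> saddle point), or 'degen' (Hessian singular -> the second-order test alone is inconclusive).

Compute the Hessian H = grad^2 f:
  H = [[-3, 1], [1, 1]]
Verify stationarity: grad f(x*) = H x* + g = (0, 0).
Eigenvalues of H: -3.2361, 1.2361.
Eigenvalues have mixed signs, so H is indefinite -> x* is a saddle point.

saddle


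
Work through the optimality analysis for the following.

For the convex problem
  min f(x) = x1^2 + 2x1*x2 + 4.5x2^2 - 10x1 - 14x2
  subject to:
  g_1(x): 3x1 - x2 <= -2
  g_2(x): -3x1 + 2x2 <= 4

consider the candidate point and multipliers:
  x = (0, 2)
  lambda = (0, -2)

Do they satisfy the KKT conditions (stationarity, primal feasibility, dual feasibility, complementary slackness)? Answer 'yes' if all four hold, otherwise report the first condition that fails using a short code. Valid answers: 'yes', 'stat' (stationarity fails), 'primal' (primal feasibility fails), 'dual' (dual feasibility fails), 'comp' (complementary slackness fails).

Gradient of f: grad f(x) = Q x + c = (-6, 4)
Constraint values g_i(x) = a_i^T x - b_i:
  g_1((0, 2)) = 0
  g_2((0, 2)) = 0
Stationarity residual: grad f(x) + sum_i lambda_i a_i = (0, 0)
  -> stationarity OK
Primal feasibility (all g_i <= 0): OK
Dual feasibility (all lambda_i >= 0): FAILS
Complementary slackness (lambda_i * g_i(x) = 0 for all i): OK

Verdict: the first failing condition is dual_feasibility -> dual.

dual


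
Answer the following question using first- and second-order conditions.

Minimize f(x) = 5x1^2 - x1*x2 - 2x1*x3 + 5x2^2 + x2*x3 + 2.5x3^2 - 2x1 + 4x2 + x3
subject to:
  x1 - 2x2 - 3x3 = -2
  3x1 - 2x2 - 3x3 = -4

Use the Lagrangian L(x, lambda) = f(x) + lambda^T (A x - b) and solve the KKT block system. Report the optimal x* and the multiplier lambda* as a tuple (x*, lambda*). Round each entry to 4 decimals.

Form the Lagrangian:
  L(x, lambda) = (1/2) x^T Q x + c^T x + lambda^T (A x - b)
Stationarity (grad_x L = 0): Q x + c + A^T lambda = 0.
Primal feasibility: A x = b.

This gives the KKT block system:
  [ Q   A^T ] [ x     ]   [-c ]
  [ A    0  ] [ lambda ] = [ b ]

Solving the linear system:
  x*      = (-1, -0.2041, 0.4694)
  lambda* = (-3.7959, 5.5102)
  f(x*)   = 8.051

x* = (-1, -0.2041, 0.4694), lambda* = (-3.7959, 5.5102)


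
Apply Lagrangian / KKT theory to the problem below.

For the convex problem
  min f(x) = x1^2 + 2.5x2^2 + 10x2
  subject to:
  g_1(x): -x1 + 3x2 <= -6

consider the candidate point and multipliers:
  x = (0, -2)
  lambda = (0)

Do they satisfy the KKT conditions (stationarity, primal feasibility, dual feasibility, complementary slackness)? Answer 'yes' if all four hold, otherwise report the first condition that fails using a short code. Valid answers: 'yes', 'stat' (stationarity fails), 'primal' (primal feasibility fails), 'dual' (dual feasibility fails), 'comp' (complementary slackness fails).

Gradient of f: grad f(x) = Q x + c = (0, 0)
Constraint values g_i(x) = a_i^T x - b_i:
  g_1((0, -2)) = 0
Stationarity residual: grad f(x) + sum_i lambda_i a_i = (0, 0)
  -> stationarity OK
Primal feasibility (all g_i <= 0): OK
Dual feasibility (all lambda_i >= 0): OK
Complementary slackness (lambda_i * g_i(x) = 0 for all i): OK

Verdict: yes, KKT holds.

yes


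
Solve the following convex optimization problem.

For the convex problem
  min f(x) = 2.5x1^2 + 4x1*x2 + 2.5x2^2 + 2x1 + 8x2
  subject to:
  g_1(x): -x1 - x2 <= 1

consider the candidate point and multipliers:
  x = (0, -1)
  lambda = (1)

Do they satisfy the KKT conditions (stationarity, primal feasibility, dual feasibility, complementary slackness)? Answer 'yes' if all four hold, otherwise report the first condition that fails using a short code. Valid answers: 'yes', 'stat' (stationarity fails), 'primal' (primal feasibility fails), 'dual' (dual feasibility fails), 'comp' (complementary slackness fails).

Gradient of f: grad f(x) = Q x + c = (-2, 3)
Constraint values g_i(x) = a_i^T x - b_i:
  g_1((0, -1)) = 0
Stationarity residual: grad f(x) + sum_i lambda_i a_i = (-3, 2)
  -> stationarity FAILS
Primal feasibility (all g_i <= 0): OK
Dual feasibility (all lambda_i >= 0): OK
Complementary slackness (lambda_i * g_i(x) = 0 for all i): OK

Verdict: the first failing condition is stationarity -> stat.

stat


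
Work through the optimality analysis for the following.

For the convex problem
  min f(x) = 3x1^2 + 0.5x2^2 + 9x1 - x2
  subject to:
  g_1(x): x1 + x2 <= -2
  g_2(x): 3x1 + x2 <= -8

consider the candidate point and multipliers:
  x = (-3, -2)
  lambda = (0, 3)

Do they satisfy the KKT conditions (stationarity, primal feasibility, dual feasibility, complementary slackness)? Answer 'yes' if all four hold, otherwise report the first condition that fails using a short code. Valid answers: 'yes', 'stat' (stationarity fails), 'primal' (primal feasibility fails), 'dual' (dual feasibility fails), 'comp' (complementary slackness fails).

Gradient of f: grad f(x) = Q x + c = (-9, -3)
Constraint values g_i(x) = a_i^T x - b_i:
  g_1((-3, -2)) = -3
  g_2((-3, -2)) = -3
Stationarity residual: grad f(x) + sum_i lambda_i a_i = (0, 0)
  -> stationarity OK
Primal feasibility (all g_i <= 0): OK
Dual feasibility (all lambda_i >= 0): OK
Complementary slackness (lambda_i * g_i(x) = 0 for all i): FAILS

Verdict: the first failing condition is complementary_slackness -> comp.

comp


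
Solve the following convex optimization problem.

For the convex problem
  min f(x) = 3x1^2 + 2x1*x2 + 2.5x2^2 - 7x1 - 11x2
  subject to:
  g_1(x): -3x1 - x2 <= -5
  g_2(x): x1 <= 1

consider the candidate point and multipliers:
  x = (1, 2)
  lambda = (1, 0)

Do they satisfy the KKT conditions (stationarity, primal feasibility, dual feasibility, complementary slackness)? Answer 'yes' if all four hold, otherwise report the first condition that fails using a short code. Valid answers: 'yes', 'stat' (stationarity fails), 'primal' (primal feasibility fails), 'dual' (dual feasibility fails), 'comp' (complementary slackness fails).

Gradient of f: grad f(x) = Q x + c = (3, 1)
Constraint values g_i(x) = a_i^T x - b_i:
  g_1((1, 2)) = 0
  g_2((1, 2)) = 0
Stationarity residual: grad f(x) + sum_i lambda_i a_i = (0, 0)
  -> stationarity OK
Primal feasibility (all g_i <= 0): OK
Dual feasibility (all lambda_i >= 0): OK
Complementary slackness (lambda_i * g_i(x) = 0 for all i): OK

Verdict: yes, KKT holds.

yes


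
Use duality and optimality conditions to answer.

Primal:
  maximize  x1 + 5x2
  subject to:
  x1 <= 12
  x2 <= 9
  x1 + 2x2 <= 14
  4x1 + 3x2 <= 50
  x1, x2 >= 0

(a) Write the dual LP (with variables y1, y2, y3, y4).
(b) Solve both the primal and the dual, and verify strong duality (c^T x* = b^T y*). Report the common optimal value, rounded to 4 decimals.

The standard primal-dual pair for 'max c^T x s.t. A x <= b, x >= 0' is:
  Dual:  min b^T y  s.t.  A^T y >= c,  y >= 0.

So the dual LP is:
  minimize  12y1 + 9y2 + 14y3 + 50y4
  subject to:
    y1 + y3 + 4y4 >= 1
    y2 + 2y3 + 3y4 >= 5
    y1, y2, y3, y4 >= 0

Solving the primal: x* = (0, 7).
  primal value c^T x* = 35.
Solving the dual: y* = (0, 0, 2.5, 0).
  dual value b^T y* = 35.
Strong duality: c^T x* = b^T y*. Confirmed.

35


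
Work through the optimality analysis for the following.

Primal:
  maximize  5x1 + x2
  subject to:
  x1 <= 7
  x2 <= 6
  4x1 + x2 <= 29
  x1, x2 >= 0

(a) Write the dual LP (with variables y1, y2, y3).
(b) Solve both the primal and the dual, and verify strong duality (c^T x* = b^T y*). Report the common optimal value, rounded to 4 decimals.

The standard primal-dual pair for 'max c^T x s.t. A x <= b, x >= 0' is:
  Dual:  min b^T y  s.t.  A^T y >= c,  y >= 0.

So the dual LP is:
  minimize  7y1 + 6y2 + 29y3
  subject to:
    y1 + 4y3 >= 5
    y2 + y3 >= 1
    y1, y2, y3 >= 0

Solving the primal: x* = (7, 1).
  primal value c^T x* = 36.
Solving the dual: y* = (1, 0, 1).
  dual value b^T y* = 36.
Strong duality: c^T x* = b^T y*. Confirmed.

36


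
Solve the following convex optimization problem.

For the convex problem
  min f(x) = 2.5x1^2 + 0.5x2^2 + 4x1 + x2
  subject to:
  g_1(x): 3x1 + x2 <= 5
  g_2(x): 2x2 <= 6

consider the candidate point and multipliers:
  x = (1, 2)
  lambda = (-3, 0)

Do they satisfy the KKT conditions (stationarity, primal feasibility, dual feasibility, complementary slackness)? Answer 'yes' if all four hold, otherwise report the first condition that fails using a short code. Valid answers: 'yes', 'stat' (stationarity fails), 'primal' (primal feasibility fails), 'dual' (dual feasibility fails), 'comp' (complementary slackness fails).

Gradient of f: grad f(x) = Q x + c = (9, 3)
Constraint values g_i(x) = a_i^T x - b_i:
  g_1((1, 2)) = 0
  g_2((1, 2)) = -2
Stationarity residual: grad f(x) + sum_i lambda_i a_i = (0, 0)
  -> stationarity OK
Primal feasibility (all g_i <= 0): OK
Dual feasibility (all lambda_i >= 0): FAILS
Complementary slackness (lambda_i * g_i(x) = 0 for all i): OK

Verdict: the first failing condition is dual_feasibility -> dual.

dual


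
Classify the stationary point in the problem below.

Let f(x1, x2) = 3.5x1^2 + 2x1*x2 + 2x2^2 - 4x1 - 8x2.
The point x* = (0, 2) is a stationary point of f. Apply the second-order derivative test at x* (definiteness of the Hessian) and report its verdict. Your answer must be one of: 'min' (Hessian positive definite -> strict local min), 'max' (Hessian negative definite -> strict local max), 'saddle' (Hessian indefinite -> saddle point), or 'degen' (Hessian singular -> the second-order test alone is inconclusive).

Compute the Hessian H = grad^2 f:
  H = [[7, 2], [2, 4]]
Verify stationarity: grad f(x*) = H x* + g = (0, 0).
Eigenvalues of H: 3, 8.
Both eigenvalues > 0, so H is positive definite -> x* is a strict local min.

min


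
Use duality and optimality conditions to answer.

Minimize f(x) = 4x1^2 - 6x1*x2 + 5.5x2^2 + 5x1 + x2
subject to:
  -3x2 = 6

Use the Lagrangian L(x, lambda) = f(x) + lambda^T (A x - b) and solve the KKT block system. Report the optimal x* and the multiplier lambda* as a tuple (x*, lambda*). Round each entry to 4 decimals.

Form the Lagrangian:
  L(x, lambda) = (1/2) x^T Q x + c^T x + lambda^T (A x - b)
Stationarity (grad_x L = 0): Q x + c + A^T lambda = 0.
Primal feasibility: A x = b.

This gives the KKT block system:
  [ Q   A^T ] [ x     ]   [-c ]
  [ A    0  ] [ lambda ] = [ b ]

Solving the linear system:
  x*      = (-2.125, -2)
  lambda* = (-2.75)
  f(x*)   = 1.9375

x* = (-2.125, -2), lambda* = (-2.75)


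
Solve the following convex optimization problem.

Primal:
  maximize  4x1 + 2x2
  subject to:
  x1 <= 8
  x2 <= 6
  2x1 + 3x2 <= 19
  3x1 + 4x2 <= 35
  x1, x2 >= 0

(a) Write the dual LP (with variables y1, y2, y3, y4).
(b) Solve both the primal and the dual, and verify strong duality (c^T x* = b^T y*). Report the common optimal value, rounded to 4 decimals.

The standard primal-dual pair for 'max c^T x s.t. A x <= b, x >= 0' is:
  Dual:  min b^T y  s.t.  A^T y >= c,  y >= 0.

So the dual LP is:
  minimize  8y1 + 6y2 + 19y3 + 35y4
  subject to:
    y1 + 2y3 + 3y4 >= 4
    y2 + 3y3 + 4y4 >= 2
    y1, y2, y3, y4 >= 0

Solving the primal: x* = (8, 1).
  primal value c^T x* = 34.
Solving the dual: y* = (2.6667, 0, 0.6667, 0).
  dual value b^T y* = 34.
Strong duality: c^T x* = b^T y*. Confirmed.

34


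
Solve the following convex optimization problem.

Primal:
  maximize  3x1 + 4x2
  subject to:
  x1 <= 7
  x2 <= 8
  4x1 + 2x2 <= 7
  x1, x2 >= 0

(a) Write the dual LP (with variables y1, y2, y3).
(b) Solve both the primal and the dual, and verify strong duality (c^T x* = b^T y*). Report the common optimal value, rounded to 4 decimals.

The standard primal-dual pair for 'max c^T x s.t. A x <= b, x >= 0' is:
  Dual:  min b^T y  s.t.  A^T y >= c,  y >= 0.

So the dual LP is:
  minimize  7y1 + 8y2 + 7y3
  subject to:
    y1 + 4y3 >= 3
    y2 + 2y3 >= 4
    y1, y2, y3 >= 0

Solving the primal: x* = (0, 3.5).
  primal value c^T x* = 14.
Solving the dual: y* = (0, 0, 2).
  dual value b^T y* = 14.
Strong duality: c^T x* = b^T y*. Confirmed.

14


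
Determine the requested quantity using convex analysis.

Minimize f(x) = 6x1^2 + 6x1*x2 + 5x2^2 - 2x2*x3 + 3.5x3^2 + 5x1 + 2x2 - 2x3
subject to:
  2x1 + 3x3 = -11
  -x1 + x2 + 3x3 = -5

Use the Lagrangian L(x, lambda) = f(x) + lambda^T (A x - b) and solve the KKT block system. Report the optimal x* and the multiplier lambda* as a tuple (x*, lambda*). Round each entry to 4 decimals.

Form the Lagrangian:
  L(x, lambda) = (1/2) x^T Q x + c^T x + lambda^T (A x - b)
Stationarity (grad_x L = 0): Q x + c + A^T lambda = 0.
Primal feasibility: A x = b.

This gives the KKT block system:
  [ Q   A^T ] [ x     ]   [-c ]
  [ A    0  ] [ lambda ] = [ b ]

Solving the linear system:
  x*      = (-1.8472, 0.4583, -2.4352)
  lambda* = (7.0238, -0.3696)
  f(x*)   = 35.9825

x* = (-1.8472, 0.4583, -2.4352), lambda* = (7.0238, -0.3696)


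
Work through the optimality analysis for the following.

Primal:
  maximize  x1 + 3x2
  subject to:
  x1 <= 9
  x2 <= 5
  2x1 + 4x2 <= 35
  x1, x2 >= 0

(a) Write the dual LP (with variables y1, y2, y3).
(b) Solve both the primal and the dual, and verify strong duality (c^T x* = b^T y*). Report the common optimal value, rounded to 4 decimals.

The standard primal-dual pair for 'max c^T x s.t. A x <= b, x >= 0' is:
  Dual:  min b^T y  s.t.  A^T y >= c,  y >= 0.

So the dual LP is:
  minimize  9y1 + 5y2 + 35y3
  subject to:
    y1 + 2y3 >= 1
    y2 + 4y3 >= 3
    y1, y2, y3 >= 0

Solving the primal: x* = (7.5, 5).
  primal value c^T x* = 22.5.
Solving the dual: y* = (0, 1, 0.5).
  dual value b^T y* = 22.5.
Strong duality: c^T x* = b^T y*. Confirmed.

22.5


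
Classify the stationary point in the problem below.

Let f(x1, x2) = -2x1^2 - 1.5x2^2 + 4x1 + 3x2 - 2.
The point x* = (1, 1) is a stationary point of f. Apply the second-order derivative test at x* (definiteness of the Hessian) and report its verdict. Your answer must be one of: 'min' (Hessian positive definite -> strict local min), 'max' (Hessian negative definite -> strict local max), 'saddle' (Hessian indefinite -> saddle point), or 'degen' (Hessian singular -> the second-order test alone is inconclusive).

Compute the Hessian H = grad^2 f:
  H = [[-4, 0], [0, -3]]
Verify stationarity: grad f(x*) = H x* + g = (0, 0).
Eigenvalues of H: -4, -3.
Both eigenvalues < 0, so H is negative definite -> x* is a strict local max.

max


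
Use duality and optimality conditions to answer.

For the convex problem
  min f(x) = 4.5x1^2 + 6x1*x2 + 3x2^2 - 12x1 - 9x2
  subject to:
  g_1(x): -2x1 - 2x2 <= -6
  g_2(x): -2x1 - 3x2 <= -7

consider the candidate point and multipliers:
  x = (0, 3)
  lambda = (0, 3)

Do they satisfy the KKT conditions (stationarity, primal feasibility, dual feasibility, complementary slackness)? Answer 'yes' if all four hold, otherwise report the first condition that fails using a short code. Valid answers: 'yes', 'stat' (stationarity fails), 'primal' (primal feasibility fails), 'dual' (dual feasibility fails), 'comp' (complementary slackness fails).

Gradient of f: grad f(x) = Q x + c = (6, 9)
Constraint values g_i(x) = a_i^T x - b_i:
  g_1((0, 3)) = 0
  g_2((0, 3)) = -2
Stationarity residual: grad f(x) + sum_i lambda_i a_i = (0, 0)
  -> stationarity OK
Primal feasibility (all g_i <= 0): OK
Dual feasibility (all lambda_i >= 0): OK
Complementary slackness (lambda_i * g_i(x) = 0 for all i): FAILS

Verdict: the first failing condition is complementary_slackness -> comp.

comp


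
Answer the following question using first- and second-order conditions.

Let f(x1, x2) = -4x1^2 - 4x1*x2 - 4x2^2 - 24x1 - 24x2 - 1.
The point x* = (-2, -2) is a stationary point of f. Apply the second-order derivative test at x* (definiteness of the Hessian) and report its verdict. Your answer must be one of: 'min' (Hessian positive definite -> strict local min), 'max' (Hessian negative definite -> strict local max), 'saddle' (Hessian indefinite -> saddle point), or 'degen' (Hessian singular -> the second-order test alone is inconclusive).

Compute the Hessian H = grad^2 f:
  H = [[-8, -4], [-4, -8]]
Verify stationarity: grad f(x*) = H x* + g = (0, 0).
Eigenvalues of H: -12, -4.
Both eigenvalues < 0, so H is negative definite -> x* is a strict local max.

max


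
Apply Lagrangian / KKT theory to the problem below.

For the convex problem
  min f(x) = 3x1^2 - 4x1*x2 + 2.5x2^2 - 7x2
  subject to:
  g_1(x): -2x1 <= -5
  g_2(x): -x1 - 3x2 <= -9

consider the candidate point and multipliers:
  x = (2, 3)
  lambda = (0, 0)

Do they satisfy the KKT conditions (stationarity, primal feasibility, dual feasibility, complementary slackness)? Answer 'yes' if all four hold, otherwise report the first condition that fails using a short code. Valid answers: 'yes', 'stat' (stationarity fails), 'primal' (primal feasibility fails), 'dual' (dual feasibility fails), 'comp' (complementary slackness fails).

Gradient of f: grad f(x) = Q x + c = (0, 0)
Constraint values g_i(x) = a_i^T x - b_i:
  g_1((2, 3)) = 1
  g_2((2, 3)) = -2
Stationarity residual: grad f(x) + sum_i lambda_i a_i = (0, 0)
  -> stationarity OK
Primal feasibility (all g_i <= 0): FAILS
Dual feasibility (all lambda_i >= 0): OK
Complementary slackness (lambda_i * g_i(x) = 0 for all i): OK

Verdict: the first failing condition is primal_feasibility -> primal.

primal


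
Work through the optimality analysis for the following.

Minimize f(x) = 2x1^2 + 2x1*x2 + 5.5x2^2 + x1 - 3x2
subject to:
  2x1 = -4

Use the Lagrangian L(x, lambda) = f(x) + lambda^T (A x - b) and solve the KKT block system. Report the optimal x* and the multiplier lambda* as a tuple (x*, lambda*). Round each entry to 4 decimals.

Form the Lagrangian:
  L(x, lambda) = (1/2) x^T Q x + c^T x + lambda^T (A x - b)
Stationarity (grad_x L = 0): Q x + c + A^T lambda = 0.
Primal feasibility: A x = b.

This gives the KKT block system:
  [ Q   A^T ] [ x     ]   [-c ]
  [ A    0  ] [ lambda ] = [ b ]

Solving the linear system:
  x*      = (-2, 0.6364)
  lambda* = (2.8636)
  f(x*)   = 3.7727

x* = (-2, 0.6364), lambda* = (2.8636)


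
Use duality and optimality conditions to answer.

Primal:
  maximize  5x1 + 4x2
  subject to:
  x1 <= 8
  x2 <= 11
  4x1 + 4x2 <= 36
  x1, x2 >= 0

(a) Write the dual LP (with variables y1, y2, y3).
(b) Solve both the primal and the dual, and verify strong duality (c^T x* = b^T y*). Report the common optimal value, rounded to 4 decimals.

The standard primal-dual pair for 'max c^T x s.t. A x <= b, x >= 0' is:
  Dual:  min b^T y  s.t.  A^T y >= c,  y >= 0.

So the dual LP is:
  minimize  8y1 + 11y2 + 36y3
  subject to:
    y1 + 4y3 >= 5
    y2 + 4y3 >= 4
    y1, y2, y3 >= 0

Solving the primal: x* = (8, 1).
  primal value c^T x* = 44.
Solving the dual: y* = (1, 0, 1).
  dual value b^T y* = 44.
Strong duality: c^T x* = b^T y*. Confirmed.

44


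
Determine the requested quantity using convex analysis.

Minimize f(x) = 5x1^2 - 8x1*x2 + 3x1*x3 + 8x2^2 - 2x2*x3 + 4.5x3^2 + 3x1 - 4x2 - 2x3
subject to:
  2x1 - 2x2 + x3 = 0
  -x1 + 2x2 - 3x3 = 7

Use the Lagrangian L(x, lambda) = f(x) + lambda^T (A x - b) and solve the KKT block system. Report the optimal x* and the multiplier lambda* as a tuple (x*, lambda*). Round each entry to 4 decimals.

Form the Lagrangian:
  L(x, lambda) = (1/2) x^T Q x + c^T x + lambda^T (A x - b)
Stationarity (grad_x L = 0): Q x + c + A^T lambda = 0.
Primal feasibility: A x = b.

This gives the KKT block system:
  [ Q   A^T ] [ x     ]   [-c ]
  [ A    0  ] [ lambda ] = [ b ]

Solving the linear system:
  x*      = (2.2394, 1.0493, -2.3803)
  lambda* = (-9.6761, -9.493)
  f(x*)   = 36.8662

x* = (2.2394, 1.0493, -2.3803), lambda* = (-9.6761, -9.493)


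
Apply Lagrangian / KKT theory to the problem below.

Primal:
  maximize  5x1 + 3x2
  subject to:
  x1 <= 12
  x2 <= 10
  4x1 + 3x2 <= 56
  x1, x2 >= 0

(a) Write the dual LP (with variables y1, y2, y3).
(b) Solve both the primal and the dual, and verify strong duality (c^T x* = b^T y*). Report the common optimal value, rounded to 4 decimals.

The standard primal-dual pair for 'max c^T x s.t. A x <= b, x >= 0' is:
  Dual:  min b^T y  s.t.  A^T y >= c,  y >= 0.

So the dual LP is:
  minimize  12y1 + 10y2 + 56y3
  subject to:
    y1 + 4y3 >= 5
    y2 + 3y3 >= 3
    y1, y2, y3 >= 0

Solving the primal: x* = (12, 2.6667).
  primal value c^T x* = 68.
Solving the dual: y* = (1, 0, 1).
  dual value b^T y* = 68.
Strong duality: c^T x* = b^T y*. Confirmed.

68


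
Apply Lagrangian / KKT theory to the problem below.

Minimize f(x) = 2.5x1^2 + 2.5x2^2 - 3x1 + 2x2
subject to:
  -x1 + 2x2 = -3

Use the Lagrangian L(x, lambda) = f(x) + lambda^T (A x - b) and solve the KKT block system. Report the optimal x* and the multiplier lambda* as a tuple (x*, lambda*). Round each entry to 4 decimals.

Form the Lagrangian:
  L(x, lambda) = (1/2) x^T Q x + c^T x + lambda^T (A x - b)
Stationarity (grad_x L = 0): Q x + c + A^T lambda = 0.
Primal feasibility: A x = b.

This gives the KKT block system:
  [ Q   A^T ] [ x     ]   [-c ]
  [ A    0  ] [ lambda ] = [ b ]

Solving the linear system:
  x*      = (0.92, -1.04)
  lambda* = (1.6)
  f(x*)   = -0.02

x* = (0.92, -1.04), lambda* = (1.6)


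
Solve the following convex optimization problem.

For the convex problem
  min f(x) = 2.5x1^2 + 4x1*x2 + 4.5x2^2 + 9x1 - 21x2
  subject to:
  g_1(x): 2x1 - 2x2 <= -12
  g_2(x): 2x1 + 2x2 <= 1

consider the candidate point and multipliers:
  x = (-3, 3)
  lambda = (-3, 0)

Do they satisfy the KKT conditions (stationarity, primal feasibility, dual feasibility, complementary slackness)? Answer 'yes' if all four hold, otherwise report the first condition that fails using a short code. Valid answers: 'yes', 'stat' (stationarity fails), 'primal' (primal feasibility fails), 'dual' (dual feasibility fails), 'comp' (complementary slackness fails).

Gradient of f: grad f(x) = Q x + c = (6, -6)
Constraint values g_i(x) = a_i^T x - b_i:
  g_1((-3, 3)) = 0
  g_2((-3, 3)) = -1
Stationarity residual: grad f(x) + sum_i lambda_i a_i = (0, 0)
  -> stationarity OK
Primal feasibility (all g_i <= 0): OK
Dual feasibility (all lambda_i >= 0): FAILS
Complementary slackness (lambda_i * g_i(x) = 0 for all i): OK

Verdict: the first failing condition is dual_feasibility -> dual.

dual


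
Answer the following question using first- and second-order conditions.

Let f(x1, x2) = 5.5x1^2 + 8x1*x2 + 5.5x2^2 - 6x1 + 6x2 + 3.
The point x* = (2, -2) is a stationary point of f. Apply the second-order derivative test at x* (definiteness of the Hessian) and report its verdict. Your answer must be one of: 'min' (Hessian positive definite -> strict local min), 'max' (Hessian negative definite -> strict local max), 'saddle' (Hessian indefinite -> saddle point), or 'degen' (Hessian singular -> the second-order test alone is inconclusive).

Compute the Hessian H = grad^2 f:
  H = [[11, 8], [8, 11]]
Verify stationarity: grad f(x*) = H x* + g = (0, 0).
Eigenvalues of H: 3, 19.
Both eigenvalues > 0, so H is positive definite -> x* is a strict local min.

min


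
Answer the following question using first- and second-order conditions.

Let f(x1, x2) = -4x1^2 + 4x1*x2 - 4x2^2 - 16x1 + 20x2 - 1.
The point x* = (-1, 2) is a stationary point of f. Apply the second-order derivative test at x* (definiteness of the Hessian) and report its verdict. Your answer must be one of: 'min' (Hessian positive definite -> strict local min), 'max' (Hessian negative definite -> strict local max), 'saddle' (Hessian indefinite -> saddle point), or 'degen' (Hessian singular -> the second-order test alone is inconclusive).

Compute the Hessian H = grad^2 f:
  H = [[-8, 4], [4, -8]]
Verify stationarity: grad f(x*) = H x* + g = (0, 0).
Eigenvalues of H: -12, -4.
Both eigenvalues < 0, so H is negative definite -> x* is a strict local max.

max


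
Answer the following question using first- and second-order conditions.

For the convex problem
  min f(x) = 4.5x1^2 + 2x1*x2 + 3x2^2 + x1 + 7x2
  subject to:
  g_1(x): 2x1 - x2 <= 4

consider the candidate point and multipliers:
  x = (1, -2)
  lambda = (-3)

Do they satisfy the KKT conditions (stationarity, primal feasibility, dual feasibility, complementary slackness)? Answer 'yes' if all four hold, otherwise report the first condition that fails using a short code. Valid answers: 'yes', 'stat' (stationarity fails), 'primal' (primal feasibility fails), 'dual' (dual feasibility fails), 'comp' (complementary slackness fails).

Gradient of f: grad f(x) = Q x + c = (6, -3)
Constraint values g_i(x) = a_i^T x - b_i:
  g_1((1, -2)) = 0
Stationarity residual: grad f(x) + sum_i lambda_i a_i = (0, 0)
  -> stationarity OK
Primal feasibility (all g_i <= 0): OK
Dual feasibility (all lambda_i >= 0): FAILS
Complementary slackness (lambda_i * g_i(x) = 0 for all i): OK

Verdict: the first failing condition is dual_feasibility -> dual.

dual


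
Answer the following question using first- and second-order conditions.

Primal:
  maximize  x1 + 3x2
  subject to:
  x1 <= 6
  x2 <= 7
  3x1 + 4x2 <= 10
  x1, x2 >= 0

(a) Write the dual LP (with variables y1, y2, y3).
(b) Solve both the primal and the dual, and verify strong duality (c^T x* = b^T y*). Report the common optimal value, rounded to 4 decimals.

The standard primal-dual pair for 'max c^T x s.t. A x <= b, x >= 0' is:
  Dual:  min b^T y  s.t.  A^T y >= c,  y >= 0.

So the dual LP is:
  minimize  6y1 + 7y2 + 10y3
  subject to:
    y1 + 3y3 >= 1
    y2 + 4y3 >= 3
    y1, y2, y3 >= 0

Solving the primal: x* = (0, 2.5).
  primal value c^T x* = 7.5.
Solving the dual: y* = (0, 0, 0.75).
  dual value b^T y* = 7.5.
Strong duality: c^T x* = b^T y*. Confirmed.

7.5


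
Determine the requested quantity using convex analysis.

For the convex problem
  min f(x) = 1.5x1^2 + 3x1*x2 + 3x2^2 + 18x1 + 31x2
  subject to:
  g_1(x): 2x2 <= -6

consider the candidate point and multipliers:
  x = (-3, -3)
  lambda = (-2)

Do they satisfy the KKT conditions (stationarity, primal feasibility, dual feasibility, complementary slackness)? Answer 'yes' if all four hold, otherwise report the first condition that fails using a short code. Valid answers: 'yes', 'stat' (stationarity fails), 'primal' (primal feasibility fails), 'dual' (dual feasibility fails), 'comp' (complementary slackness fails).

Gradient of f: grad f(x) = Q x + c = (0, 4)
Constraint values g_i(x) = a_i^T x - b_i:
  g_1((-3, -3)) = 0
Stationarity residual: grad f(x) + sum_i lambda_i a_i = (0, 0)
  -> stationarity OK
Primal feasibility (all g_i <= 0): OK
Dual feasibility (all lambda_i >= 0): FAILS
Complementary slackness (lambda_i * g_i(x) = 0 for all i): OK

Verdict: the first failing condition is dual_feasibility -> dual.

dual


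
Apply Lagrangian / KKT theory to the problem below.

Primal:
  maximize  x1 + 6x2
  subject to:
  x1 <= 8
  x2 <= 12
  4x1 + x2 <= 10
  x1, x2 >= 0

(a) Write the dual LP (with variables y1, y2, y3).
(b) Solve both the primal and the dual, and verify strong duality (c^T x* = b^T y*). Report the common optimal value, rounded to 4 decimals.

The standard primal-dual pair for 'max c^T x s.t. A x <= b, x >= 0' is:
  Dual:  min b^T y  s.t.  A^T y >= c,  y >= 0.

So the dual LP is:
  minimize  8y1 + 12y2 + 10y3
  subject to:
    y1 + 4y3 >= 1
    y2 + y3 >= 6
    y1, y2, y3 >= 0

Solving the primal: x* = (0, 10).
  primal value c^T x* = 60.
Solving the dual: y* = (0, 0, 6).
  dual value b^T y* = 60.
Strong duality: c^T x* = b^T y*. Confirmed.

60


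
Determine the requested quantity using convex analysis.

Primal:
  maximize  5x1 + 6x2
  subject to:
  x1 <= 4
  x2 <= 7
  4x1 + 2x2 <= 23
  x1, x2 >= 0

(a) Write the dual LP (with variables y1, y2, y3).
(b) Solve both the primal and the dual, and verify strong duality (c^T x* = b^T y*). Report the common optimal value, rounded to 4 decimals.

The standard primal-dual pair for 'max c^T x s.t. A x <= b, x >= 0' is:
  Dual:  min b^T y  s.t.  A^T y >= c,  y >= 0.

So the dual LP is:
  minimize  4y1 + 7y2 + 23y3
  subject to:
    y1 + 4y3 >= 5
    y2 + 2y3 >= 6
    y1, y2, y3 >= 0

Solving the primal: x* = (2.25, 7).
  primal value c^T x* = 53.25.
Solving the dual: y* = (0, 3.5, 1.25).
  dual value b^T y* = 53.25.
Strong duality: c^T x* = b^T y*. Confirmed.

53.25


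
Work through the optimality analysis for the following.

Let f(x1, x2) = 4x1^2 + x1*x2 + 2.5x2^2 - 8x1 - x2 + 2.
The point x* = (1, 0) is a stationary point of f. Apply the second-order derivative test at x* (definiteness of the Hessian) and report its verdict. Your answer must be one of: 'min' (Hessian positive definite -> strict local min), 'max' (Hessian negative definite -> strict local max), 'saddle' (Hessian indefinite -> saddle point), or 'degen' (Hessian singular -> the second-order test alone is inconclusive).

Compute the Hessian H = grad^2 f:
  H = [[8, 1], [1, 5]]
Verify stationarity: grad f(x*) = H x* + g = (0, 0).
Eigenvalues of H: 4.6972, 8.3028.
Both eigenvalues > 0, so H is positive definite -> x* is a strict local min.

min


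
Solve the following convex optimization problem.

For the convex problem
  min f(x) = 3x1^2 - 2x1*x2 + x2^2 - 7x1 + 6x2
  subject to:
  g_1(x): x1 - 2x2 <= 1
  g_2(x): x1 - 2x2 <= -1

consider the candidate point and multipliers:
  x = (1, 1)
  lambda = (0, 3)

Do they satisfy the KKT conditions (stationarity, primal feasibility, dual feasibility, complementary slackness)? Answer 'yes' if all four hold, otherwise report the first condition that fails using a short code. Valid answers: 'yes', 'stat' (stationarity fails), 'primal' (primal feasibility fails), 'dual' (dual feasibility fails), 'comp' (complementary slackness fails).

Gradient of f: grad f(x) = Q x + c = (-3, 6)
Constraint values g_i(x) = a_i^T x - b_i:
  g_1((1, 1)) = -2
  g_2((1, 1)) = 0
Stationarity residual: grad f(x) + sum_i lambda_i a_i = (0, 0)
  -> stationarity OK
Primal feasibility (all g_i <= 0): OK
Dual feasibility (all lambda_i >= 0): OK
Complementary slackness (lambda_i * g_i(x) = 0 for all i): OK

Verdict: yes, KKT holds.

yes
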